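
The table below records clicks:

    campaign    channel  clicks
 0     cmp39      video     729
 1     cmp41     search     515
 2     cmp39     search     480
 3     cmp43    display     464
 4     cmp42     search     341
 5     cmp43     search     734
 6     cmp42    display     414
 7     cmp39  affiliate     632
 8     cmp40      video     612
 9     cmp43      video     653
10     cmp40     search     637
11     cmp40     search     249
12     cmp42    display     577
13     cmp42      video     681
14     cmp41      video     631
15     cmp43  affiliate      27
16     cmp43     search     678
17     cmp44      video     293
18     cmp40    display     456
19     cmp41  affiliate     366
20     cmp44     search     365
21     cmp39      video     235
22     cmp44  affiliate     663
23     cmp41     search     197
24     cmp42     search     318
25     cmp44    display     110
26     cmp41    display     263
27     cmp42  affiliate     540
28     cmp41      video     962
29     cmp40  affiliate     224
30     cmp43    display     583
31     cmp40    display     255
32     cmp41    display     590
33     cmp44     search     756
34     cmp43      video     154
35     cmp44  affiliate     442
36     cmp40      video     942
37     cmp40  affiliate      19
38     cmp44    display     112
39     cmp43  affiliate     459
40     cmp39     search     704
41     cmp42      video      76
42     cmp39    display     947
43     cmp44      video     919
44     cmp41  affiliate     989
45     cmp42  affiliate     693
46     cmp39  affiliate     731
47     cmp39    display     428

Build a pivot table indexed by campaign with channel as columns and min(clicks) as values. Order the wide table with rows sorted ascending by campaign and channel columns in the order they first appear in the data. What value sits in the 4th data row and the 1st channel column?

With rows sorted ascending by campaign, row 4 is campaign=cmp42. channel columns in first-appearance order: video, search, display, affiliate; column 1 is video.
Long rows with campaign=cmp42, channel=video: min(681, 76) = 76.

76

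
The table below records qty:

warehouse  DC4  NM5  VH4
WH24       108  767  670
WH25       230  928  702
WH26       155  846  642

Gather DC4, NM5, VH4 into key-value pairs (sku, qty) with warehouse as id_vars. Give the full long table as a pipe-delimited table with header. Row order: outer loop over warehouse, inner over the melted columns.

| warehouse | sku | qty |
| WH24 | DC4 | 108 |
| WH24 | NM5 | 767 |
| WH24 | VH4 | 670 |
| WH25 | DC4 | 230 |
| WH25 | NM5 | 928 |
| WH25 | VH4 | 702 |
| WH26 | DC4 | 155 |
| WH26 | NM5 | 846 |
| WH26 | VH4 | 642 |

Each (warehouse, column) pair becomes one row: 3 × 3 = 9 rows.
For example, (WH24, DC4) → qty=108.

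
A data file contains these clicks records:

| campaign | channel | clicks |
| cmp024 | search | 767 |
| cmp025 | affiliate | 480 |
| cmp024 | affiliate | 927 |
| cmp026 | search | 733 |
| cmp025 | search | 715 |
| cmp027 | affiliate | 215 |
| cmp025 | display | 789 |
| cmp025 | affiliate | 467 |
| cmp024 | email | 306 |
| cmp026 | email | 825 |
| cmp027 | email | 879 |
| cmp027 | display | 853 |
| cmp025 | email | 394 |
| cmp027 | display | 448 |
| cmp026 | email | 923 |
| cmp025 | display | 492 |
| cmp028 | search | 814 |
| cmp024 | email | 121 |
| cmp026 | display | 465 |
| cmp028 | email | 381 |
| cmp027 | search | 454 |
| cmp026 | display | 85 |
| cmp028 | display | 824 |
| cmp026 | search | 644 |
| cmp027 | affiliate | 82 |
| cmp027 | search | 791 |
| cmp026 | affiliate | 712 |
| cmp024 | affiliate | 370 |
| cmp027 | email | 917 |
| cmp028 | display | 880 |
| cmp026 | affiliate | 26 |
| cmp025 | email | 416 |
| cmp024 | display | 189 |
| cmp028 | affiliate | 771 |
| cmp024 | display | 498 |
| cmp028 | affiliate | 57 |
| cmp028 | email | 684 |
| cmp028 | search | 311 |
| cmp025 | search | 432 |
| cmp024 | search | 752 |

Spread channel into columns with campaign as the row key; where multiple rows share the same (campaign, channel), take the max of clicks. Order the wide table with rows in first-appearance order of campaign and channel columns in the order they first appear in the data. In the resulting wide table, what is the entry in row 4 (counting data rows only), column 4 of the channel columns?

917

With rows in first-appearance order of campaign, row 4 is campaign=cmp027. channel columns in first-appearance order: search, affiliate, display, email; column 4 is email.
Long rows with campaign=cmp027, channel=email: max(879, 917) = 917.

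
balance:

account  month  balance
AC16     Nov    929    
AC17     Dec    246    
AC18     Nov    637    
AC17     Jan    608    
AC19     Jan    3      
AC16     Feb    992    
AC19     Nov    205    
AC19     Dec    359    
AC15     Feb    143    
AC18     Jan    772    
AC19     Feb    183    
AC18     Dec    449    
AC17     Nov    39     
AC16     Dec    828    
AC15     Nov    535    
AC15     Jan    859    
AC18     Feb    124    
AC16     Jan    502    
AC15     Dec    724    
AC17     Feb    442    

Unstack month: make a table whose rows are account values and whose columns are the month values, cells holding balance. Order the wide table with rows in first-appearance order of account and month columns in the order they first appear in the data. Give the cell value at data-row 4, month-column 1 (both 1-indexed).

205

With rows in first-appearance order of account, row 4 is account=AC19. month columns in first-appearance order: Nov, Dec, Jan, Feb; column 1 is Nov.
Long rows with account=AC19, month=Nov: balance = 205.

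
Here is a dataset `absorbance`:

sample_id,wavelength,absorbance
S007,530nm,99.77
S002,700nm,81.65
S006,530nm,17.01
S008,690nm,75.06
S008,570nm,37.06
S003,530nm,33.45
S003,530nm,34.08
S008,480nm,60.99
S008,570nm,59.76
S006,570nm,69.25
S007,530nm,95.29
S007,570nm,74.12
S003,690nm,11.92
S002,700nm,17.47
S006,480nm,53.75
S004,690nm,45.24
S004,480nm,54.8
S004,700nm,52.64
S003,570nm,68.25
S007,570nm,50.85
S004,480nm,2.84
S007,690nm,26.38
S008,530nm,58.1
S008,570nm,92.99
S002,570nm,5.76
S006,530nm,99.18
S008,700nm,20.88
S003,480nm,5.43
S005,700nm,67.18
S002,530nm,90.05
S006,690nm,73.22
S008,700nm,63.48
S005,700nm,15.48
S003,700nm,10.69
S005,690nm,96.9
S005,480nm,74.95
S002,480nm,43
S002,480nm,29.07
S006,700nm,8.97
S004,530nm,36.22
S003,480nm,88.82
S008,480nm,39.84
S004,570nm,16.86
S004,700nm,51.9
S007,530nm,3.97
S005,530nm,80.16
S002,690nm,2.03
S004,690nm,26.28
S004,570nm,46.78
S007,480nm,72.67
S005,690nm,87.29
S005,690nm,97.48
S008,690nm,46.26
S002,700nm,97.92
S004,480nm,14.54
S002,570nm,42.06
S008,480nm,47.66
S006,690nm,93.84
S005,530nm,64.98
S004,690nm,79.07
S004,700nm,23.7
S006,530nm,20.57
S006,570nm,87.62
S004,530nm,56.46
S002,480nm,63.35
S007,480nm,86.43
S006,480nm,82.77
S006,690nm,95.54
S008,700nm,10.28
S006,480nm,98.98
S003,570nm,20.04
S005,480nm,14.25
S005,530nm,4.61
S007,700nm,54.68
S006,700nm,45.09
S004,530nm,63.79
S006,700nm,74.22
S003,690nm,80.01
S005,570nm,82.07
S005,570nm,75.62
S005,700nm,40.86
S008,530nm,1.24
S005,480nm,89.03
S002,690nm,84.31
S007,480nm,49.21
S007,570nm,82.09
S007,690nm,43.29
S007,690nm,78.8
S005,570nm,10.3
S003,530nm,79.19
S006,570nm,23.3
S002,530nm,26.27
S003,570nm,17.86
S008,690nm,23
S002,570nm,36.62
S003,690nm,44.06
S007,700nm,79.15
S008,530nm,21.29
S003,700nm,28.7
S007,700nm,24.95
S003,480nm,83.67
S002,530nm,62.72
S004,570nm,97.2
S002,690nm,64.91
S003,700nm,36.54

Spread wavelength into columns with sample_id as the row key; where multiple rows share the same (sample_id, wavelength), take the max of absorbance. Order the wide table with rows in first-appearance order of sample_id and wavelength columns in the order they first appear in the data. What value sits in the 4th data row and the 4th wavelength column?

92.99

With rows in first-appearance order of sample_id, row 4 is sample_id=S008. wavelength columns in first-appearance order: 530nm, 700nm, 690nm, 570nm, 480nm; column 4 is 570nm.
Long rows with sample_id=S008, wavelength=570nm: max(37.06, 59.76, 92.99) = 92.99.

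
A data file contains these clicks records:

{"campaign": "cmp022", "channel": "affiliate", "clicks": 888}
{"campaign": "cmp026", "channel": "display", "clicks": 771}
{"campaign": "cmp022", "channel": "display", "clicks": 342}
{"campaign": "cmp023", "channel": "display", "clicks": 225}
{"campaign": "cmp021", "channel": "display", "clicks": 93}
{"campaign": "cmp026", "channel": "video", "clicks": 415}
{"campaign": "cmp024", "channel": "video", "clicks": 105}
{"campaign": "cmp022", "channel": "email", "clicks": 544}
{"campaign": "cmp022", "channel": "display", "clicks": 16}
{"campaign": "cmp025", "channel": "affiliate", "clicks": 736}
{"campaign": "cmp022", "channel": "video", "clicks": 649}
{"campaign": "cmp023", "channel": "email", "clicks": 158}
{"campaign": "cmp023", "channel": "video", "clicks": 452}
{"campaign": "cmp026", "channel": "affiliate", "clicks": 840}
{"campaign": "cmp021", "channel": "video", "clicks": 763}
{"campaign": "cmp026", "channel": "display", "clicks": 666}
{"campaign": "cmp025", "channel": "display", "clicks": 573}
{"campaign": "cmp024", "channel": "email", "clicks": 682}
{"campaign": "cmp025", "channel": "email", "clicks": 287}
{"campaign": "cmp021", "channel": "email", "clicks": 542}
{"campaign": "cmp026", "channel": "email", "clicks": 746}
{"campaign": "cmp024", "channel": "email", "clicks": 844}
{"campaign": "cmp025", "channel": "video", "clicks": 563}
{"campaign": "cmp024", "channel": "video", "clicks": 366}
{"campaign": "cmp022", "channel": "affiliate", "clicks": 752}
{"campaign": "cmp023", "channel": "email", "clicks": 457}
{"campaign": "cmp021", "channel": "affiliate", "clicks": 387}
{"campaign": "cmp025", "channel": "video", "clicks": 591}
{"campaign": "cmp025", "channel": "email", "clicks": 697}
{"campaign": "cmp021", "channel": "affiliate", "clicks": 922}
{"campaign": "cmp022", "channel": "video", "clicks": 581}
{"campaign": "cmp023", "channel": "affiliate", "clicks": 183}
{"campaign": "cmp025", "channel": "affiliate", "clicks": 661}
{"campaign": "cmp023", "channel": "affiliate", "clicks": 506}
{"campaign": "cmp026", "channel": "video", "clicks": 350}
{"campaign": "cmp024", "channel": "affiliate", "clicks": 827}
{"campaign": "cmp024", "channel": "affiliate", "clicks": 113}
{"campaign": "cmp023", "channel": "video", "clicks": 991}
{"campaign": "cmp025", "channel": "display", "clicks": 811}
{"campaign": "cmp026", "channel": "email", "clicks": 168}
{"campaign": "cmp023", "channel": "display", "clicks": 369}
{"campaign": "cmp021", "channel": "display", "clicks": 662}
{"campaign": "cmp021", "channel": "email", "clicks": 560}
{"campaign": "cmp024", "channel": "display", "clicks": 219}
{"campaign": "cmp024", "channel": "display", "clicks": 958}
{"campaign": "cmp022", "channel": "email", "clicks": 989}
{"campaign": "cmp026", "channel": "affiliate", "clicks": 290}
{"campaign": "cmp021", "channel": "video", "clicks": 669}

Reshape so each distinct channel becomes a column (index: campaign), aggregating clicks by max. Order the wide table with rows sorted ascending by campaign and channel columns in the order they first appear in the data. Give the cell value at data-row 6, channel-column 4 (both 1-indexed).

With rows sorted ascending by campaign, row 6 is campaign=cmp026. channel columns in first-appearance order: affiliate, display, video, email; column 4 is email.
Long rows with campaign=cmp026, channel=email: max(746, 168) = 746.

746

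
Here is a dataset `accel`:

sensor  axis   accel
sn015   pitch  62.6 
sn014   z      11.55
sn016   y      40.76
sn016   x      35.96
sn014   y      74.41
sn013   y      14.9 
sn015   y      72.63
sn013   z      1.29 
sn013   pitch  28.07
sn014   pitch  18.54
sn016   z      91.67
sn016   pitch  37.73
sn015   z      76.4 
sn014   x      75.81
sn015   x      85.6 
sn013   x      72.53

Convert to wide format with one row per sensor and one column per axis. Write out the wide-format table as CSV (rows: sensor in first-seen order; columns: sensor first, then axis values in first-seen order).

sensor,pitch,z,y,x
sn015,62.6,76.4,72.63,85.6
sn014,18.54,11.55,74.41,75.81
sn016,37.73,91.67,40.76,35.96
sn013,28.07,1.29,14.9,72.53

Columns: sensor plus the 4 distinct axis values (pitch, z, y, x).
For example, row sn015 column pitch takes accel=62.6 from the long row (sn015, pitch).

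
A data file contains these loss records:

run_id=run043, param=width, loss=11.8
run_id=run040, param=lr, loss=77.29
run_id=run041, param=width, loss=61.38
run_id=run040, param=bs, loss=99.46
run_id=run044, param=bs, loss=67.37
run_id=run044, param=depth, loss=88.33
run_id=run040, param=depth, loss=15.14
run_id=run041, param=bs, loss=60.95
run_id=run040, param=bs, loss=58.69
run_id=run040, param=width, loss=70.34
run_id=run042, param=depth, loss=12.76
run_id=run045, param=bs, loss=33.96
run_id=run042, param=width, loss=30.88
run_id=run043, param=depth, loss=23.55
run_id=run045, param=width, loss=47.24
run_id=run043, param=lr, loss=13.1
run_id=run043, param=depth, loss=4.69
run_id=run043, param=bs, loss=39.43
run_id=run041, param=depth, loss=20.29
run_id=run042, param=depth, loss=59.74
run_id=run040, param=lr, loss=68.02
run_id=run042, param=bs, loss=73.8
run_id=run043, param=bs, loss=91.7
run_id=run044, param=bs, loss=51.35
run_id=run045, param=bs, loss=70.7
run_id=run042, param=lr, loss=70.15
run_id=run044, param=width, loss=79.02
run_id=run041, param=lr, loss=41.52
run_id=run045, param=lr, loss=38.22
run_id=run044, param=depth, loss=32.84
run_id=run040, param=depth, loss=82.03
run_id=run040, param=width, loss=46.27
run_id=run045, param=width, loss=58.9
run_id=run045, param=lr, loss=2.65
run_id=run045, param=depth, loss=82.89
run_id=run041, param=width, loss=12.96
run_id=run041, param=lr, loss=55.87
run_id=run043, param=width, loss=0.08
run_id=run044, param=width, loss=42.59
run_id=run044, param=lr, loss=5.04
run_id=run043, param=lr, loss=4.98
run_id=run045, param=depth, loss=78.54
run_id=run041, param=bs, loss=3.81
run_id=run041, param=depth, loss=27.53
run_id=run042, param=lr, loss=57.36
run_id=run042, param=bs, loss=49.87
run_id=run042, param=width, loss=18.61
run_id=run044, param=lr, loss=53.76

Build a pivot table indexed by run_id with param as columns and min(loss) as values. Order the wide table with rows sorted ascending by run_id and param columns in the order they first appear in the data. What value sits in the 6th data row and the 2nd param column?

2.65

With rows sorted ascending by run_id, row 6 is run_id=run045. param columns in first-appearance order: width, lr, bs, depth; column 2 is lr.
Long rows with run_id=run045, param=lr: min(38.22, 2.65) = 2.65.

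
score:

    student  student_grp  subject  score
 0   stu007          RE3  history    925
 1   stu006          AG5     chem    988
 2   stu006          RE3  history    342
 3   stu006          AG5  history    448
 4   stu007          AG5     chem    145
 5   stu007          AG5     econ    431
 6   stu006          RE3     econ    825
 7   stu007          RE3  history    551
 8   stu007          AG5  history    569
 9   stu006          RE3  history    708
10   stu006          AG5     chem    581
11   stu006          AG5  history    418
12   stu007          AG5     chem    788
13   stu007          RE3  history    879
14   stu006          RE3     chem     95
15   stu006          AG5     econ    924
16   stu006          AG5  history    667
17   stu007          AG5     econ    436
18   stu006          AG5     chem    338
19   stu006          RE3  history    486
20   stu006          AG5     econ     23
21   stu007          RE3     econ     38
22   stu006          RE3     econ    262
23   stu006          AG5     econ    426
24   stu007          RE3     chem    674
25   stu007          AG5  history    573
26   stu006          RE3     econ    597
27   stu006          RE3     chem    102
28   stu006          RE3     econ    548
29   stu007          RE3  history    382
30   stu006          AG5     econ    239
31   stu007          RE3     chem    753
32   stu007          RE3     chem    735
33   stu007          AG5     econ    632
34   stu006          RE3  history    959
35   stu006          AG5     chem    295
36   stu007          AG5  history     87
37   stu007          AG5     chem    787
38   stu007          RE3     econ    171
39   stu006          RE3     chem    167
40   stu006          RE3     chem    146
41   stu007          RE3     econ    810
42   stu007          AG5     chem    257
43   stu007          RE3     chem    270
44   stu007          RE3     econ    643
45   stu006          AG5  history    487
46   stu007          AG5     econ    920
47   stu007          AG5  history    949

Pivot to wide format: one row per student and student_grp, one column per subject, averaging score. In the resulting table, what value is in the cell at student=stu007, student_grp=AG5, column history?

544.50

Rows with student=stu007, student_grp=AG5 and subject=history: score values are 569, 573, 87, 949.
(569 + 573 + 87 + 949) / 4 = 544.50.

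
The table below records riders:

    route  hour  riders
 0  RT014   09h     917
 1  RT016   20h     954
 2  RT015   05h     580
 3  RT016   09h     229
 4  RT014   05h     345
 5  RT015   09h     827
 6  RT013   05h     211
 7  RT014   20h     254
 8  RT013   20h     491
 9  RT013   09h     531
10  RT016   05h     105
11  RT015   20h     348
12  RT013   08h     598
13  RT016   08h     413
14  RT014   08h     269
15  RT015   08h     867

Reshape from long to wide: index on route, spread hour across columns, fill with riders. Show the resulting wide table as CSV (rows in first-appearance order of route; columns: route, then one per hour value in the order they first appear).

route,09h,20h,05h,08h
RT014,917,254,345,269
RT016,229,954,105,413
RT015,827,348,580,867
RT013,531,491,211,598

Columns: route plus the 4 distinct hour values (09h, 20h, 05h, 08h).
For example, row RT014 column 09h takes riders=917 from the long row (RT014, 09h).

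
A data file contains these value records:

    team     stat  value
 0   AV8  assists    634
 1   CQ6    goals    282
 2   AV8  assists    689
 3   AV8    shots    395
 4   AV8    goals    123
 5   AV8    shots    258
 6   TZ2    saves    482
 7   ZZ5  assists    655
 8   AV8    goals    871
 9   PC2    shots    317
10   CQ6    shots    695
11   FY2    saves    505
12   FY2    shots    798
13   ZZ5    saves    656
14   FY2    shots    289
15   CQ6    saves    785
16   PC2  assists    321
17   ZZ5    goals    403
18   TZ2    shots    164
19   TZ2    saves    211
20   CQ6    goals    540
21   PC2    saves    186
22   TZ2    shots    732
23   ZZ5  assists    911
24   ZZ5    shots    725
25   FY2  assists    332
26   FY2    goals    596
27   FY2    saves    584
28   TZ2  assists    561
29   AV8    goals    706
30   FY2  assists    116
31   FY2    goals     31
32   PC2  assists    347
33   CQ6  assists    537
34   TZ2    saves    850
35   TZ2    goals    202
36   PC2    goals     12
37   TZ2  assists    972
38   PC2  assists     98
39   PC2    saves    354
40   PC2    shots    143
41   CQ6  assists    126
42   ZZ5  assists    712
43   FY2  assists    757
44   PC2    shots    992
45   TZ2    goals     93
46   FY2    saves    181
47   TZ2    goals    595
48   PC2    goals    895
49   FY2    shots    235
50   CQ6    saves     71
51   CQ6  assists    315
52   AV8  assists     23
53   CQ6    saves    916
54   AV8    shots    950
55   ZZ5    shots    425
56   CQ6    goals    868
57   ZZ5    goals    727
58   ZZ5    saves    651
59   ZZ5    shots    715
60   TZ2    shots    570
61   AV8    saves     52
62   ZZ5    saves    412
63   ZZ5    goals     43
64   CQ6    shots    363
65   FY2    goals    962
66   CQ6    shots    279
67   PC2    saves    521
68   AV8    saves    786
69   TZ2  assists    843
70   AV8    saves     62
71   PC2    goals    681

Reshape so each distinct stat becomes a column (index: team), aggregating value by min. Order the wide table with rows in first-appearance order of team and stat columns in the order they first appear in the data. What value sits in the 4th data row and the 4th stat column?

412

With rows in first-appearance order of team, row 4 is team=ZZ5. stat columns in first-appearance order: assists, goals, shots, saves; column 4 is saves.
Long rows with team=ZZ5, stat=saves: min(656, 651, 412) = 412.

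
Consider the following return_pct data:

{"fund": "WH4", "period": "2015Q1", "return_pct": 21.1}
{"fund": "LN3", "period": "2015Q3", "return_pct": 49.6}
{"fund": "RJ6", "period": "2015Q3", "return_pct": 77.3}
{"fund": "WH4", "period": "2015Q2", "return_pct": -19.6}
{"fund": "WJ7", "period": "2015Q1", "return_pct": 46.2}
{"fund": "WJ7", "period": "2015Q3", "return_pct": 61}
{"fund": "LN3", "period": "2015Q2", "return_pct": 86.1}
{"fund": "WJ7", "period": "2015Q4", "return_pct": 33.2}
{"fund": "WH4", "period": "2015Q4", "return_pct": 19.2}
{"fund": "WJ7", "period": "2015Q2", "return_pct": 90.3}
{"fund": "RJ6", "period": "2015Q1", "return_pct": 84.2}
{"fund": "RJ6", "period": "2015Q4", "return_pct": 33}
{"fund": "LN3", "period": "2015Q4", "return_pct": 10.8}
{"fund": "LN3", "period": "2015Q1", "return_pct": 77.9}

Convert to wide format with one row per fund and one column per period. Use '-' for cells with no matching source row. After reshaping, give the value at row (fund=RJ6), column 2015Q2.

-

No long-format row has fund=RJ6 and period=2015Q2, so the cell is -.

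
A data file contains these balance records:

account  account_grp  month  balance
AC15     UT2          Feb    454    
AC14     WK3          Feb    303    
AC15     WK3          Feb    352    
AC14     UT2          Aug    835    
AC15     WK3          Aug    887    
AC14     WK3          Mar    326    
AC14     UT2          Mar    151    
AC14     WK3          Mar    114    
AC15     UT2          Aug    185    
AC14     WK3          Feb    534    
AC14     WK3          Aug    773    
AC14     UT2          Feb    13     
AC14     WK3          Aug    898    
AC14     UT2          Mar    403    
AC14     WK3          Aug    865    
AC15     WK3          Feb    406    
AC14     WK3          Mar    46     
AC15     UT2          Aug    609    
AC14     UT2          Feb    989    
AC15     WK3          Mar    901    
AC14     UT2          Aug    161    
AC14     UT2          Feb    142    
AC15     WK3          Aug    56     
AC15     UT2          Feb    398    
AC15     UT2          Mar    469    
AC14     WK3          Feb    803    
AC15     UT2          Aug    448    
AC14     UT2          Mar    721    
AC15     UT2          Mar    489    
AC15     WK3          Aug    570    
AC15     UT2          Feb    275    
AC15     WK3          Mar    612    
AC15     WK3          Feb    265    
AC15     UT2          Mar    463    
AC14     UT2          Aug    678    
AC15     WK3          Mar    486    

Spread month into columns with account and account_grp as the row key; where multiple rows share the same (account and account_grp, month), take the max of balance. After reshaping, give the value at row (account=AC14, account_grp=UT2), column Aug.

835

Rows with account=AC14, account_grp=UT2 and month=Aug: balance values are 835, 161, 678.
max(835, 161, 678) = 835.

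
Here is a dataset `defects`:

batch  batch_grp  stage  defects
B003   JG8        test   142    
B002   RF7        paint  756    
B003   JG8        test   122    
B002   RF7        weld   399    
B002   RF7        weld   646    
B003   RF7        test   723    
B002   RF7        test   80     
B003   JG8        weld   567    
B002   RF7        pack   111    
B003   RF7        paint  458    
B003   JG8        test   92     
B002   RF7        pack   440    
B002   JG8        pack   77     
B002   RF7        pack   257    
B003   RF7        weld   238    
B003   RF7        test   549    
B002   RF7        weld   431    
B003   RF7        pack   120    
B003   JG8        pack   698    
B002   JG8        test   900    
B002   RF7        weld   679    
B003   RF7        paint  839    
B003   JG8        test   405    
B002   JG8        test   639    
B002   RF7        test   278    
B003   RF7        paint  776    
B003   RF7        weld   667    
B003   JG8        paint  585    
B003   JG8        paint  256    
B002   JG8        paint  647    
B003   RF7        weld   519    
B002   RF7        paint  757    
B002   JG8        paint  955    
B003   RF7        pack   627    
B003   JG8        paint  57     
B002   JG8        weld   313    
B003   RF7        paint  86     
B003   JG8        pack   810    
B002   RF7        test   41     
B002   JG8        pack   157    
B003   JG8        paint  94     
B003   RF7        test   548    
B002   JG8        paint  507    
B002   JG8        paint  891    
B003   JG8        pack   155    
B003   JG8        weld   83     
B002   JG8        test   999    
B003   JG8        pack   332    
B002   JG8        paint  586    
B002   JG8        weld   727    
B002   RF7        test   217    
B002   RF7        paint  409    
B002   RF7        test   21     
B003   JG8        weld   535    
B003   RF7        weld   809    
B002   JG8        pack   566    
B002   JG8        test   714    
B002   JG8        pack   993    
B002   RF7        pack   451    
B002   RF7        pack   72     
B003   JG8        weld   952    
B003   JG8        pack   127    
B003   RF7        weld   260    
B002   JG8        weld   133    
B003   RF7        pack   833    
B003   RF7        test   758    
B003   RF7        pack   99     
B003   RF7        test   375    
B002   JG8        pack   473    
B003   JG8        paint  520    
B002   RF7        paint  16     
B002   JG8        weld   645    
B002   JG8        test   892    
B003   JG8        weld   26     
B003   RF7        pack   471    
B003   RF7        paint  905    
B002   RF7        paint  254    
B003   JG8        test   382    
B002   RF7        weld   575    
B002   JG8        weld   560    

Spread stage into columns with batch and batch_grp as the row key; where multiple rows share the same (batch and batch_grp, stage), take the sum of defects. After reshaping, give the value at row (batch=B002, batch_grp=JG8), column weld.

Rows with batch=B002, batch_grp=JG8 and stage=weld: defects values are 313, 727, 133, 645, 560.
313 + 727 + 133 + 645 + 560 = 2378.

2378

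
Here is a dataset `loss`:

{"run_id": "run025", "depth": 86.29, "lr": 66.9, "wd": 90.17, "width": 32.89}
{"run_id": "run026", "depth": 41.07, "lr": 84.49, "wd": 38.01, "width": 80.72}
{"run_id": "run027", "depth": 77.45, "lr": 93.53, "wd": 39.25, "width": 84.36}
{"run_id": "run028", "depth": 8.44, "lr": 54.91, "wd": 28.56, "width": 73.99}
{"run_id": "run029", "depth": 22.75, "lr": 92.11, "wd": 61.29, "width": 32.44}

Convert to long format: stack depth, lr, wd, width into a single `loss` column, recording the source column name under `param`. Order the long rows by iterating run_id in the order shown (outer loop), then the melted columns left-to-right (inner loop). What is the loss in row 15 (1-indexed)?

28.56

20 rows total (5 × 4). Row 15: index ⌊(15-1)/4⌋ = 3 into run_id → run028; (15-1) mod 4 = 2 into the melted columns → wd.
So row 15 is (run028, wd, 28.56); loss = 28.56.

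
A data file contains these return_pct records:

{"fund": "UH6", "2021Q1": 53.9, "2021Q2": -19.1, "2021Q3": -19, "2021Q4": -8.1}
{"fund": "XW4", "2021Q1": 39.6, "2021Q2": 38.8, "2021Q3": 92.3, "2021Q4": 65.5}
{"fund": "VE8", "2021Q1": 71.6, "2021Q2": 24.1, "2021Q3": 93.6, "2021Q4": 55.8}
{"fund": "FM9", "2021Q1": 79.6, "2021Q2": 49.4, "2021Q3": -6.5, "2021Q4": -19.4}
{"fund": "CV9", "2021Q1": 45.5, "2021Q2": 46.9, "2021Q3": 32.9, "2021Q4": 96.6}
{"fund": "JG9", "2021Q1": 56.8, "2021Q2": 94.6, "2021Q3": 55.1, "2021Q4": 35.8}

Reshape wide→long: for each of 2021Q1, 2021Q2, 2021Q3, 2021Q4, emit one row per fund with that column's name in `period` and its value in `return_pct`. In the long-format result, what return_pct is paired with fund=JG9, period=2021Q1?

Unpivoting turns each (fund, wide-column) pair into one long row.
The wide cell at row JG9, column 2021Q1 holds 56.8, so the long row (JG9, 2021Q1) has return_pct=56.8.

56.8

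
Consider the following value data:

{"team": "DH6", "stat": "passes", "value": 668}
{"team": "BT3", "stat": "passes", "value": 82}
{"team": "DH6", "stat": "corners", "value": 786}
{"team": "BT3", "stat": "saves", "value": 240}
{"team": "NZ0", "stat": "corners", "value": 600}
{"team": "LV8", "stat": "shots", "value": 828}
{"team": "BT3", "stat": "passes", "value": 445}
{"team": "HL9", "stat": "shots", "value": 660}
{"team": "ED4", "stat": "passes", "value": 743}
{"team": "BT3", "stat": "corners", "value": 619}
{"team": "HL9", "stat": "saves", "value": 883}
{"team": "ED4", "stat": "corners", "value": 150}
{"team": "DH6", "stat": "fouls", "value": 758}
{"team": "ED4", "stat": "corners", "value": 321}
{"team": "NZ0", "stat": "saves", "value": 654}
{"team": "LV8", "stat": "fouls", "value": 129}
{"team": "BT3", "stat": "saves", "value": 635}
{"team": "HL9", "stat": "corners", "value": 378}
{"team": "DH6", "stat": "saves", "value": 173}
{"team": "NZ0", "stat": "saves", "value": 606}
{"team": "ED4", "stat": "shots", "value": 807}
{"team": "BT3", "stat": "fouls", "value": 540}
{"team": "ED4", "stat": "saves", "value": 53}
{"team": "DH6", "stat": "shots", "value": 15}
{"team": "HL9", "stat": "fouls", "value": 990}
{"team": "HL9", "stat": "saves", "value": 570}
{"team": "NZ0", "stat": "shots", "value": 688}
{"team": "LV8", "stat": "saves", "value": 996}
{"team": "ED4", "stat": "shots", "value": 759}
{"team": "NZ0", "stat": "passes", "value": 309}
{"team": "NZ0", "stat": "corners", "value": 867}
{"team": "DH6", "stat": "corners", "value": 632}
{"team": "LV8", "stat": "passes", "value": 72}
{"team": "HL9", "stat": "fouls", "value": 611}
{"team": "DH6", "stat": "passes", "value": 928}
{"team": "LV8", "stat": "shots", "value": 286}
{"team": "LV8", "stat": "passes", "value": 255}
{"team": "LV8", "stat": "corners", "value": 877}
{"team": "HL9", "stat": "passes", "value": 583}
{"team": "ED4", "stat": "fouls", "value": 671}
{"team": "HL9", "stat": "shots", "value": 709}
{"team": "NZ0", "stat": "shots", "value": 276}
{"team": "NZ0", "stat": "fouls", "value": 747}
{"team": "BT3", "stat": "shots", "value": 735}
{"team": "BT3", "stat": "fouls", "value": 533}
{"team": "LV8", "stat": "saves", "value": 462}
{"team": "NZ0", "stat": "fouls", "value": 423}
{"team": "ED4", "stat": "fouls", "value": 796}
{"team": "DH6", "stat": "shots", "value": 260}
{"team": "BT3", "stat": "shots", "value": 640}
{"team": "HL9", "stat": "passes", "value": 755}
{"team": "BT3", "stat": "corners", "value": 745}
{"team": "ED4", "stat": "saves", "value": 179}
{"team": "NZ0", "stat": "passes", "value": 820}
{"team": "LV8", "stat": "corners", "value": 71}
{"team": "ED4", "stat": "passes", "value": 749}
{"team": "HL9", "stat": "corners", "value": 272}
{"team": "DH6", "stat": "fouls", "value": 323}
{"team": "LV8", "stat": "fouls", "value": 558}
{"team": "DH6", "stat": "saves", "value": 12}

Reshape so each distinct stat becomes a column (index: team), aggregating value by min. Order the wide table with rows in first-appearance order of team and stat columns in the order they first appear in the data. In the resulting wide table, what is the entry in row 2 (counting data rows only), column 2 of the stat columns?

With rows in first-appearance order of team, row 2 is team=BT3. stat columns in first-appearance order: passes, corners, saves, shots, fouls; column 2 is corners.
Long rows with team=BT3, stat=corners: min(619, 745) = 619.

619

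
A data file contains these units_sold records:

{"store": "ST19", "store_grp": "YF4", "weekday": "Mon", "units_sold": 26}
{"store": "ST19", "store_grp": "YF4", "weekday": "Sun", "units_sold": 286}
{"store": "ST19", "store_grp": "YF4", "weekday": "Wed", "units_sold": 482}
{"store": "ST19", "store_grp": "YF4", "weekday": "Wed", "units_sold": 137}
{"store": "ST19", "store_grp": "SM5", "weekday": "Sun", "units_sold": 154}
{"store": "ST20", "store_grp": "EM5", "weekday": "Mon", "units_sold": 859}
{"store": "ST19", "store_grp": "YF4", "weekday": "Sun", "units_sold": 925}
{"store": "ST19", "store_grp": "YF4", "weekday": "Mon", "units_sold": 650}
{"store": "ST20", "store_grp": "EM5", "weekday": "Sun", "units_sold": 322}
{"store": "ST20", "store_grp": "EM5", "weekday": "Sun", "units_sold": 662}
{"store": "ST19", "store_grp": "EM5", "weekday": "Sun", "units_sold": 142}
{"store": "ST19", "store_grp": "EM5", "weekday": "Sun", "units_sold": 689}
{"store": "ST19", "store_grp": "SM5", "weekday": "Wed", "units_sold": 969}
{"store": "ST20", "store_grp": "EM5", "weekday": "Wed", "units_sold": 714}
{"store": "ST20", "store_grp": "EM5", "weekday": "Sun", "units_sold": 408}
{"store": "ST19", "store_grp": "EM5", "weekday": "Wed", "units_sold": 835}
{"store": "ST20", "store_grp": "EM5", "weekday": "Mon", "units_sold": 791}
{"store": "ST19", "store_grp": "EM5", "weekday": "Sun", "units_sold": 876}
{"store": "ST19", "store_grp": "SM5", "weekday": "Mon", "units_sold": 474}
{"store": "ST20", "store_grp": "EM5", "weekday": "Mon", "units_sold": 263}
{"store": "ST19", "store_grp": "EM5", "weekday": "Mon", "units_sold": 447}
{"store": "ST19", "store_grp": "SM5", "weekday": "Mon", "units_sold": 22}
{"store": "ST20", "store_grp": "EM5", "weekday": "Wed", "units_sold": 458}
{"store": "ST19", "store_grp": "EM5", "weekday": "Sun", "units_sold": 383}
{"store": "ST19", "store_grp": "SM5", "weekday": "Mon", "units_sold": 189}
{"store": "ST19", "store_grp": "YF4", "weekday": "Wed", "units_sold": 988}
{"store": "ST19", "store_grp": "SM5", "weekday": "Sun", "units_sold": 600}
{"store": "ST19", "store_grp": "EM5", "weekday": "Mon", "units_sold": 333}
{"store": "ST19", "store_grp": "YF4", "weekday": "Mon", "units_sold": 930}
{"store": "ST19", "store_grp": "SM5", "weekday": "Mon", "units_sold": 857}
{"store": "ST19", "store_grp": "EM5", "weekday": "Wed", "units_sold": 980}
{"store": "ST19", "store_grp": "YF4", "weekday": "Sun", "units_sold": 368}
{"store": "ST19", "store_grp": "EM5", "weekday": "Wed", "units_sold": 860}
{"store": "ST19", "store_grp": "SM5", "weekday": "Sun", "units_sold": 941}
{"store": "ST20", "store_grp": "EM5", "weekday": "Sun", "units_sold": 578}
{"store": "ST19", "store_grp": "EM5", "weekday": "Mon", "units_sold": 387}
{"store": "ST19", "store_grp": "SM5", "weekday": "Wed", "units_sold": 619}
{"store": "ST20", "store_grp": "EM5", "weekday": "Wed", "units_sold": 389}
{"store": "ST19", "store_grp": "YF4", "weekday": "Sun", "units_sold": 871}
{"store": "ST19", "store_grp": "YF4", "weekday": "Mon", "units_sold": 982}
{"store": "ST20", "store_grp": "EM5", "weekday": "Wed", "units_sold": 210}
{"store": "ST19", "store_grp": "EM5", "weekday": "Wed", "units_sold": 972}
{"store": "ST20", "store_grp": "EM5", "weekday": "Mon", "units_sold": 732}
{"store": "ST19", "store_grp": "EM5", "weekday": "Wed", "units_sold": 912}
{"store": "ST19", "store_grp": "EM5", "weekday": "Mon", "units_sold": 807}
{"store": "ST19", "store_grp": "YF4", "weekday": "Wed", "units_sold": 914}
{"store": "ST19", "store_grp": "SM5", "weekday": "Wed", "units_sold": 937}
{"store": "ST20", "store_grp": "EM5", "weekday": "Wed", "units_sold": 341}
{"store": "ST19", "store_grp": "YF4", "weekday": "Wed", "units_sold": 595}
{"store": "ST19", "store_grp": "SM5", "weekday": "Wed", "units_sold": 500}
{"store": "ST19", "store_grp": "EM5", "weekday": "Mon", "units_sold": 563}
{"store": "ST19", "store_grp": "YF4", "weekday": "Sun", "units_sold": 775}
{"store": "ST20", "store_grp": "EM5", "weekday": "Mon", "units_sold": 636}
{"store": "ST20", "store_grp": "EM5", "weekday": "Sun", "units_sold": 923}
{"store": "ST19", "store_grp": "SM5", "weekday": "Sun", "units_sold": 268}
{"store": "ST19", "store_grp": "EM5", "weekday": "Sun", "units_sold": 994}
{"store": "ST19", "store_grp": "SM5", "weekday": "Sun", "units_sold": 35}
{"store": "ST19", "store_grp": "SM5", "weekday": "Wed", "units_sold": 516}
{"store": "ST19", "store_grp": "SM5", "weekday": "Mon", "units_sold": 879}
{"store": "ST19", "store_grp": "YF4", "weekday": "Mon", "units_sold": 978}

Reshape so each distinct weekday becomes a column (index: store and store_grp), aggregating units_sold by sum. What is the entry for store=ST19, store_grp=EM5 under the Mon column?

2537

Rows with store=ST19, store_grp=EM5 and weekday=Mon: units_sold values are 447, 333, 387, 807, 563.
447 + 333 + 387 + 807 + 563 = 2537.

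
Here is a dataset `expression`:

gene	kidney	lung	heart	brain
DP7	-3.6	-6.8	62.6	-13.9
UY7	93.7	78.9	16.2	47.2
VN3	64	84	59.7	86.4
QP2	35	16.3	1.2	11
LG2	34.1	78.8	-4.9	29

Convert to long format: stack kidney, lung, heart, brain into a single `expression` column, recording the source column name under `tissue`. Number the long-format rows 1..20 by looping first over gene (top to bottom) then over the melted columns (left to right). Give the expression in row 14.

16.3

20 rows total (5 × 4). Row 14: index ⌊(14-1)/4⌋ = 3 into gene → QP2; (14-1) mod 4 = 1 into the melted columns → lung.
So row 14 is (QP2, lung, 16.3); expression = 16.3.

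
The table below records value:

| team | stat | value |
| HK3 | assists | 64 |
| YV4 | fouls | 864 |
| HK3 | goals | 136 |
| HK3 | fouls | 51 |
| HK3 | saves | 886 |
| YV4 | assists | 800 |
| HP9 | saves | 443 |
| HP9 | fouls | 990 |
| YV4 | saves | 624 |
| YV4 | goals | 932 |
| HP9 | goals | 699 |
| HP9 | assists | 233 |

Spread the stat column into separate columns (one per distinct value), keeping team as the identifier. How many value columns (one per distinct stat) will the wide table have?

4

4 distinct stat values: fouls, goals, assists, saves.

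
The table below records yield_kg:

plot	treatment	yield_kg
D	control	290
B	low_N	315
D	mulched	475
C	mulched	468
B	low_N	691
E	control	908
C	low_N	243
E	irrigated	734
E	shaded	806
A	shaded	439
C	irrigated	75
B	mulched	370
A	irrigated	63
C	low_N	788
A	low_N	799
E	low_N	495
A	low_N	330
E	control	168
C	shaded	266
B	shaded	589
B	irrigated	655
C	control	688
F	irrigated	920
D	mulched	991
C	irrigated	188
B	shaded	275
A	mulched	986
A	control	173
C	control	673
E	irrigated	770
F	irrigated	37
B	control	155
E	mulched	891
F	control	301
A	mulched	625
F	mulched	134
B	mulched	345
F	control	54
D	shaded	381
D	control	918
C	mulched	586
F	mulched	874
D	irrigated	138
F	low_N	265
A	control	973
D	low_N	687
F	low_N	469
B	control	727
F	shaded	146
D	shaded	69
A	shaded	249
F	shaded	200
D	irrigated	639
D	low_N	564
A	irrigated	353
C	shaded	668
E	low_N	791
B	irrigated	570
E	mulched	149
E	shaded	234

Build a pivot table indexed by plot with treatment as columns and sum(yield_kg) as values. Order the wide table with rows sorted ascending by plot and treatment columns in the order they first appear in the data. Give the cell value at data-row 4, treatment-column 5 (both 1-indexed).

450

With rows sorted ascending by plot, row 4 is plot=D. treatment columns in first-appearance order: control, low_N, mulched, irrigated, shaded; column 5 is shaded.
Long rows with plot=D, treatment=shaded: 381 + 69 = 450.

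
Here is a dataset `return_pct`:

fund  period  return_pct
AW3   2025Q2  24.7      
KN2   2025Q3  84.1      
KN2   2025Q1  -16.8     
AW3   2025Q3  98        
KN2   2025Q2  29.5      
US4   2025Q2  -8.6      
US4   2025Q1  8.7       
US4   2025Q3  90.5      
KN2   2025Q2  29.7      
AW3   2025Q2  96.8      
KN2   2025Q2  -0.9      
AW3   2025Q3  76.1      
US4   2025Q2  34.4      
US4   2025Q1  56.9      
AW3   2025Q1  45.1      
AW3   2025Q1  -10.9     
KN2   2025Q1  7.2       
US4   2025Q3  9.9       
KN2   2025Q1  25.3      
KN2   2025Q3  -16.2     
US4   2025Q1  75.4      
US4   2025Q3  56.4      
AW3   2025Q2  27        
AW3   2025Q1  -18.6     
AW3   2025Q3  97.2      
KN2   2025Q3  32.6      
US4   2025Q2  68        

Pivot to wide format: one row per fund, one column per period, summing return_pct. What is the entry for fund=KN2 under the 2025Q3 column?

Rows with fund=KN2 and period=2025Q3: return_pct values are 84.1, -16.2, 32.6.
84.1 + -16.2 + 32.6 = 100.5.

100.5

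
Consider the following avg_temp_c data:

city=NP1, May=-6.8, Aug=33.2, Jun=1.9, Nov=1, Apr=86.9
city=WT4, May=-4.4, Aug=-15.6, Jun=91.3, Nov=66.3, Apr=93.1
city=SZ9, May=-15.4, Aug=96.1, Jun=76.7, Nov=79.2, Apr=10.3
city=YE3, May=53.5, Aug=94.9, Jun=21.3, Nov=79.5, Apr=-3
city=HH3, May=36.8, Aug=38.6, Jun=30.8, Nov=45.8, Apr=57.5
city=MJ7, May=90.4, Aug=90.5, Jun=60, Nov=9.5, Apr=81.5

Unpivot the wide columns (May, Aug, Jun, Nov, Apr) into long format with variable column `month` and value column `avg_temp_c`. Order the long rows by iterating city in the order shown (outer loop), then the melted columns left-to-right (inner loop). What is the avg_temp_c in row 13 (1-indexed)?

30 rows total (6 × 5). Row 13: index ⌊(13-1)/5⌋ = 2 into city → SZ9; (13-1) mod 5 = 2 into the melted columns → Jun.
So row 13 is (SZ9, Jun, 76.7); avg_temp_c = 76.7.

76.7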